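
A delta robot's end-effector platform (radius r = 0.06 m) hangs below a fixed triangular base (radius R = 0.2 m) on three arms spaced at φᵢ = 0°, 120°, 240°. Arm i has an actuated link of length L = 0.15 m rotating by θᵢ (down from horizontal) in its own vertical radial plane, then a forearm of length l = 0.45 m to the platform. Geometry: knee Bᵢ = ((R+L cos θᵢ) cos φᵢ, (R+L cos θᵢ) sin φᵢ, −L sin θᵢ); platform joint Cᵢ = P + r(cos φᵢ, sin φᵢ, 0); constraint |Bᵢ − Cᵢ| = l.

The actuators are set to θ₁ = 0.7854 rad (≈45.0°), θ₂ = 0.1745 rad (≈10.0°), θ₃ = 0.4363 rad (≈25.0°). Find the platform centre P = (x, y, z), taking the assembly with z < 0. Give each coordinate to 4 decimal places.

(-0.0784, 0.0343, -0.4159)

arm 1 at φ=0.0°: e+L cos θ1 = 0.2461;  S1 = (0.2461, 0.0000, -0.1061)
S2 = (0.2877·cos120.0°, 0.2877·sin120.0°, -0.0260) = (-0.1439, 0.2492, -0.0260)
S3 = (0.2759·cos240.0°, 0.2759·sin240.0°, -0.0634) = (-0.1380, -0.2390, -0.0634)
subtract pairs → two planes through P
[-0.7799 0.4983 0.1600]·P = 0.0117;  [-0.7681 -0.4780 0.0854]·P = 0.0084
Cramer: x(z) = -0.0129+0.1576z;  y(z) = 0.0032-0.0746z
quadratic in z: (1.0304)z²+(0.1301)z+(-0.1242)=0, √Δ=0.7271 → z ∈ {-0.4159, 0.2897}; z = -0.4159 (taking z<0)
x = -0.0784, y = 0.0343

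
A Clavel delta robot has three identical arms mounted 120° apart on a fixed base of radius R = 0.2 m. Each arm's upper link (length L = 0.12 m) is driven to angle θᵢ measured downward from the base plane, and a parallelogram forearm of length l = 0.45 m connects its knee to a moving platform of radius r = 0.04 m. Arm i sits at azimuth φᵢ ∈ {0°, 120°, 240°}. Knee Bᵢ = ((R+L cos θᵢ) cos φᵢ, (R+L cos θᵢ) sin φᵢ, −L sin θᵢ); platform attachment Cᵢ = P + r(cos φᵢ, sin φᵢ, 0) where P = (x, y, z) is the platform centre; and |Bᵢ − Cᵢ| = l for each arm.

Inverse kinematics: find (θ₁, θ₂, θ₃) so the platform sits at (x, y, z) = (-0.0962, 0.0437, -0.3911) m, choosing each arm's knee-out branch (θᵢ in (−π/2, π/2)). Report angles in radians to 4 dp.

φ1=0.0° → target in arm frame (-0.0962, 0.0437)
  A cos θ + B sin θ = C:  0.2562·cos θ + -0.3911·sin θ = -0.1350
  √(A²+B²)=0.4675;  θ1 = -0.9909+1.8638 ≈ 0.8729
φ2=120.0° → target in arm frame (0.0859, 0.0615)
  e−x'=0.0741;  (l²−L²−(e−x')²−y'²−z²)/2L = 0.1078
  θ2 = atan2(B,A) + arccos(C/0.3980) = -0.0872
rotate P by −φ3: (0.0103, -0.1052, -0.3911)
  A cos θ + B sin θ = C:  0.1497·cos θ + -0.3911·sin θ = 0.0069
  γ=atan2(-0.3911,0.1497)=-1.2051;  ψ=arccos(0.0165)=1.5543;  θ3=γ+ψ≈0.3492

θ₁ = 0.8729, θ₂ = -0.0872, θ₃ = 0.3492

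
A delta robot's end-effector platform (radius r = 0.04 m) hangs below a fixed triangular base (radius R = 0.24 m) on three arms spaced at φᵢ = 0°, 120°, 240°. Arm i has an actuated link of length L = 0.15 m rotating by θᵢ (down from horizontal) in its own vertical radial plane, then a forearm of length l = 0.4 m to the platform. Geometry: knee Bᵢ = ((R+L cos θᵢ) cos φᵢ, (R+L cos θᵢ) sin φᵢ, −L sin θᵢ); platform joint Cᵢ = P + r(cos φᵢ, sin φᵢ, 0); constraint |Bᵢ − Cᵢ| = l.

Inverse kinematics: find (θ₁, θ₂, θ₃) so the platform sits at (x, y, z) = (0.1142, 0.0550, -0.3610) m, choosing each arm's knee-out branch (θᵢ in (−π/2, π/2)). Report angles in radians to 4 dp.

rotate P by −φ1: (0.1142, 0.0550, -0.3610)
  A=0.0858, B=-0.3610, C=(l²−L²−A²−y'²−z²)/(2L)=-0.0107
  √(A²+B²)=0.3711;  θ1 = -1.3375+1.5996 ≈ 0.2622
φ2=120.0° → target in arm frame (-0.0095, -0.1264)
  A=0.2095, B=-0.3610, C=(l²−L²−A²−y'²−z²)/(2L)=-0.1756
  γ=atan2(-0.3610,0.2095)=-1.0450;  ψ=arccos(-0.4207)=2.0050;  θ2=γ+ψ≈0.9600
rotate P by −φ3: (-0.1047, 0.0714, -0.3610)
  e−x'=0.3047;  (l²−L²−(e−x')²−y'²−z²)/2L = -0.3026
  √(A²+B²)=0.4724;  θ3 = -0.8697+2.2660 ≈ 1.3963

θ₁ = 0.2622, θ₂ = 0.9600, θ₃ = 1.3963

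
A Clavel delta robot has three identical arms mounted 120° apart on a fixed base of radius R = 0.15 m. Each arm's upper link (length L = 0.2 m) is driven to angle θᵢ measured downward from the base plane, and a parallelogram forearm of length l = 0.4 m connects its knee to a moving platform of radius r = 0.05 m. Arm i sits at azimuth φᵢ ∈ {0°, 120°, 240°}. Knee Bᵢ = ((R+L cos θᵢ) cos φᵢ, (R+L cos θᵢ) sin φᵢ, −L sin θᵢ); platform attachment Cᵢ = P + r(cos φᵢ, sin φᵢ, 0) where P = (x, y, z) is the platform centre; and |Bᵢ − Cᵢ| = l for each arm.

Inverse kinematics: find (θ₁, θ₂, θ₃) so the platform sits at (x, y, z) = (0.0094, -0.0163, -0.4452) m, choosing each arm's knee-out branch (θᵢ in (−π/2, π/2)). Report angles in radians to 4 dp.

θ₁ = 0.6979, θ₂ = 0.7854, θ₃ = 0.6979

φ1=0.0° → target in arm frame (0.0094, -0.0163)
  e−x'=0.0906;  (l²−L²−(e−x')²−y'²−z²)/2L = -0.2167
  √(A²+B²)=0.4543;  θ1 = -1.3700+2.0680 ≈ 0.6979
arm 2 (φ=120.0°): x'=-0.0188, y'=0.0000
  A cos θ + B sin θ = C:  0.1188·cos θ + -0.4452·sin θ = -0.2308
  √(A²+B²)=0.4608;  θ2 = -1.3100+2.0954 ≈ 0.7854
rotate P by −φ3: (0.0094, 0.0163, -0.4452)
  e−x'=0.0906;  (l²−L²−(e−x')²−y'²−z²)/2L = -0.2167
  γ=atan2(-0.4452,0.0906)=-1.3701;  ψ=arccos(-0.4769)=2.0680;  θ3=γ+ψ≈0.6979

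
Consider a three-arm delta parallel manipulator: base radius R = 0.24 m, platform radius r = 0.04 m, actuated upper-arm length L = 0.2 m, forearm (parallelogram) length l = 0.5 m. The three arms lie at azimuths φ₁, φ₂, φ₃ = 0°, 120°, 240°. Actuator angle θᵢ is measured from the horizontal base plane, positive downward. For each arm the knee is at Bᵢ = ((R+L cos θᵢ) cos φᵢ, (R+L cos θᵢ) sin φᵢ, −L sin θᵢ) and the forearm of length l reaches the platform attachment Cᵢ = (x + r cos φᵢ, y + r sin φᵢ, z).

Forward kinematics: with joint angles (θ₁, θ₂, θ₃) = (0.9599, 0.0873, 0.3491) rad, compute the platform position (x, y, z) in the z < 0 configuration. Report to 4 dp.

(-0.1250, 0.0322, -0.3997)

O1 = (0.3147·cos0.0°, 0.3147·sin0.0°, -0.1638) = (0.3147, 0.0000, -0.1638)
arm 2 at φ=120.0°: (R−r)+L cos θ2 = 0.3992;  O2 = (-0.1996, 0.3458, -0.0174)
arm 3 at φ=240.0°: (R−r)+L cos θ3 = 0.3879;  O3 = (-0.1940, -0.3360, -0.0684)
subtract pairs → two planes through P
plane₁₂: -1.0287x+0.6915y+0.2928z = 0.0338
Cramer: x(z) = -0.0308+0.2357z;  y(z) = 0.0031-0.0728z
into |P−O₁|² = l²: 1.0608z² + 0.1643z + -0.1038 = 0;  Δ = 0.4673;  z = -0.3997 or 0.2447 → z<0 root = -0.3997
x = -0.1250, y = 0.0322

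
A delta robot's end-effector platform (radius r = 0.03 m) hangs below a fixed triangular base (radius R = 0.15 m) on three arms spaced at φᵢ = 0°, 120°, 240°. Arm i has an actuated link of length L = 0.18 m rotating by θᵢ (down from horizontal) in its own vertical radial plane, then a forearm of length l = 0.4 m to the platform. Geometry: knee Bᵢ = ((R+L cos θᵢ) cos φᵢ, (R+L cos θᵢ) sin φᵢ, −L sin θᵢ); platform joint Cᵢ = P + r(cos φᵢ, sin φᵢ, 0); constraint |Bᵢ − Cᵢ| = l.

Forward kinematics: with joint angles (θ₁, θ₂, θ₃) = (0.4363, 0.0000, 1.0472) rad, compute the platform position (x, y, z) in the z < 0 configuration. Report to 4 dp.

centre 1 = (0.2831·cos0.0°, 0.2831·sin0.0°, -0.0761) = (0.2831, 0.0000, -0.0761)
arm 2 at φ=120.0°: ρ2 = 0.3000;  centre 2 = (-0.1500, 0.2598, 0.0000)
centre 3 = (0.2100·cos240.0°, 0.2100·sin240.0°, -0.1559) = (-0.1050, -0.1819, -0.1559)
|centre ₂|²−|centre ₁|² = 0.0040;  |centre ₃|²−|centre ₁|² = -0.0176
linear system: -0.8663x+0.5196y = 0.0040−0.1521z; -0.7763x+-0.3637y = -0.0176−-0.1596z
Cramer: x(z) = 0.0106-0.0384z;  y(z) = 0.0255-0.3569z
quadratic in z: (1.1288)z²+(0.1549)z+(-0.0793)=0, √Δ=0.6181 → z ∈ {-0.3424, 0.2052}; z = -0.3424 (taking z<0)
x = 0.0238, y = 0.1477

(0.0238, 0.1477, -0.3424)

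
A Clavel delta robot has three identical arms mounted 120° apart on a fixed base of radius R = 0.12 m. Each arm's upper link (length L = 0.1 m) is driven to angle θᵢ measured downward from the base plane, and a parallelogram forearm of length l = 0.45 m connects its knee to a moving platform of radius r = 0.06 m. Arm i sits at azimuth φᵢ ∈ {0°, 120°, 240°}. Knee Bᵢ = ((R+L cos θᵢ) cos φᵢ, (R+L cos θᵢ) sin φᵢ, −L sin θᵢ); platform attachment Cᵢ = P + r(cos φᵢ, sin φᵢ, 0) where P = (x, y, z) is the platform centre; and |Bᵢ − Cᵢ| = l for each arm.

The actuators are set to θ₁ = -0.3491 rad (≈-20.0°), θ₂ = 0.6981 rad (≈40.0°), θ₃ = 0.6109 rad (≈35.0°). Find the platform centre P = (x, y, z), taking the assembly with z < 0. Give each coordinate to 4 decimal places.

(0.1804, -0.0152, -0.4148)

φ1=0.0°: virtual centre (0.1540, 0.0000, 0.0342), radius l
arm 2 at φ=120.0°: (R−r)+L cos θ2 = 0.1366;  S2 = (-0.0683, 0.1183, -0.0643)
arm 3 at φ=240.0°: (R−r)+L cos θ3 = 0.1419;  S3 = (-0.0710, -0.1229, -0.0574)
|S₂|²−|S₁|² = -0.0021;  |S₃|²−|S₁|² = -0.0014
plane₁₂: -0.4445x+0.2366y+-0.1970z = -0.0021
det = 0.2157;  x = 0.0040+-0.4253z,  y = -0.0014+0.0334z
quadratic in z: (1.1820)z²+(0.0591)z+(-0.1788)=0, √Δ=0.9214 → z ∈ {-0.4148, 0.3648}; z = -0.4148 (taking z<0)
x = 0.1804, y = -0.0152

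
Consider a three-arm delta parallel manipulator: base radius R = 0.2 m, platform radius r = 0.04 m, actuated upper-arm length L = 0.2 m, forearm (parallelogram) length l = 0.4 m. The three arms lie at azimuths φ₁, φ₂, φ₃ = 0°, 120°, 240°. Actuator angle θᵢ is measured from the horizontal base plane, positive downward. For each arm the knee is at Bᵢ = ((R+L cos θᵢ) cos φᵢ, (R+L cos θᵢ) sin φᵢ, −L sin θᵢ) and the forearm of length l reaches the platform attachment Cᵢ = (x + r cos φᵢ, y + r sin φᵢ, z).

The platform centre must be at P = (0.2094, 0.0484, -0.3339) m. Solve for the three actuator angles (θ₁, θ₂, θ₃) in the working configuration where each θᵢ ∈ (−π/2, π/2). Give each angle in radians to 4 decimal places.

rotate P by −φ1: (0.2094, 0.0484, -0.3339)
  e−x'=-0.0494;  (l²−L²−(e−x')²−y'²−z²)/2L = 0.0093
  γ=atan2(-0.3339,-0.0494)=-1.7177;  ψ=arccos(0.0276)=1.5432;  θ1=γ+ψ≈-0.1745
rotate P by −φ2: (-0.0628, -0.2055, -0.3339)
  A=0.2228, B=-0.3339, C=(l²−L²−A²−y'²−z²)/(2L)=-0.2084
  γ=atan2(-0.3339,0.2228)=-0.9824;  ψ=arccos(-0.5193)=2.1168;  θ2=γ+ψ≈1.1344
arm 3 (φ=240.0°): x'=-0.1466, y'=0.1571
  A cos θ + B sin θ = C:  0.3066·cos θ + -0.3339·sin θ = -0.2755
  √(A²+B²)=0.4533;  θ3 = -0.8280+2.2240 ≈ 1.3960

θ₁ = -0.1745, θ₂ = 1.1344, θ₃ = 1.3960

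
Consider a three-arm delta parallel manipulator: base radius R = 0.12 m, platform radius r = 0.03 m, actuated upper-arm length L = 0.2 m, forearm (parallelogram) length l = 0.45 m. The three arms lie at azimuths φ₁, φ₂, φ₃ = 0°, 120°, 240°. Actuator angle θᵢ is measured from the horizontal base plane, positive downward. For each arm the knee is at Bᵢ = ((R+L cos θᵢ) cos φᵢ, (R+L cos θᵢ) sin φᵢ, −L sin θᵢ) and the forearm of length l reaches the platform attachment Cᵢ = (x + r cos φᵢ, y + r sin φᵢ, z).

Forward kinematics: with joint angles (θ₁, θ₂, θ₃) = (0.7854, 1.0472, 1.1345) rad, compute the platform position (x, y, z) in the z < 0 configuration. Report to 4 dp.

φ1=0.0°: virtual centre (0.2314, 0.0000, -0.1414), radius l
centre 2 = (0.1900·cos120.0°, 0.1900·sin120.0°, -0.1732) = (-0.0950, 0.1645, -0.1732)
centre 3 = (0.1745·cos240.0°, 0.1745·sin240.0°, -0.1813) = (-0.0873, -0.1511, -0.1813)
subtract pairs → two planes through P
linear system: -0.6528x+0.3291y = -0.0075−-0.0636z; -0.6374x+-0.3023y = -0.0102−-0.0797z
det = 0.4071;  x = 0.0138+-0.1116z,  y = 0.0048+-0.0283z
sphere 1 gives Az²+Bz+C=0 with A=1.0133, B=0.3312, C=-0.1351;  B²−4AC=0.6573;  roots -0.5635, 0.2367;  negative root z = -0.5635
x = 0.0767, y = 0.0207

(0.0767, 0.0207, -0.5635)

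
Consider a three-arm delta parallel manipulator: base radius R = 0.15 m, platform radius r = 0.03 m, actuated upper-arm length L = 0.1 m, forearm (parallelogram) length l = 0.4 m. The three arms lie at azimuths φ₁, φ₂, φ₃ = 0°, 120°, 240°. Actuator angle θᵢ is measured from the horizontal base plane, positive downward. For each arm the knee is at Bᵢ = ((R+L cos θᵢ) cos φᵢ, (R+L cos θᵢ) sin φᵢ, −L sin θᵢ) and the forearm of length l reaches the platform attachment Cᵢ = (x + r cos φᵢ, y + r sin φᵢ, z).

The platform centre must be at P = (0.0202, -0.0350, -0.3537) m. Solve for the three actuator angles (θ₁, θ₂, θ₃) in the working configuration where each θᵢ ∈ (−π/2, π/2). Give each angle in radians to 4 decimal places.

φ1=0.0° → target in arm frame (0.0202, -0.0350)
  e−x'=0.0998;  (l²−L²−(e−x')²−y'²−z²)/2L = 0.0686
  √(A²+B²)=0.3675;  θ1 = -1.2958+1.3832 ≈ 0.0874
rotate P by −φ2: (-0.0404, 0.0000, -0.3537)
  A cos θ + B sin θ = C:  0.1604·cos θ + -0.3537·sin θ = -0.0042
  γ=atan2(-0.3537,0.1604)=-1.1450;  ψ=arccos(-0.0108)=1.5816;  θ2=γ+ψ≈0.4365
φ3=240.0° → target in arm frame (0.0202, 0.0350)
  A=0.0998, B=-0.3537, C=(l²−L²−A²−y'²−z²)/(2L)=0.0686
  γ=atan2(-0.3537,0.0998)=-1.2958;  ψ=arccos(0.1866)=1.3831;  θ3=γ+ψ≈0.0873

θ₁ = 0.0874, θ₂ = 0.4365, θ₃ = 0.0873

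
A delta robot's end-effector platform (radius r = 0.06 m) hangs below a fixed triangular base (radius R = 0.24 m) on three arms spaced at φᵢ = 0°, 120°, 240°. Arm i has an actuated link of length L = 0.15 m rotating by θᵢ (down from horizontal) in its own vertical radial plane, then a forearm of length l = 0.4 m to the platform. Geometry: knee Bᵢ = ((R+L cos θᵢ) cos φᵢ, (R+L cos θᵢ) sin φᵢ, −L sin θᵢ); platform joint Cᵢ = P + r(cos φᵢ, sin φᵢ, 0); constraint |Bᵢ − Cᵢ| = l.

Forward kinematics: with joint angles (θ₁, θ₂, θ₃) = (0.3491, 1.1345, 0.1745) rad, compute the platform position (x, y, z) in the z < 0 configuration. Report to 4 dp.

arm 1 at φ=0.0°: e+L cos θ1 = 0.3210;  O1 = (0.3210, 0.0000, -0.0513)
O2 = (0.2434·cos120.0°, 0.2434·sin120.0°, -0.1359) = (-0.1217, 0.2108, -0.1359)
arm 3 at φ=240.0°: e+L cos θ3 = 0.3277;  O3 = (-0.1639, -0.2838, -0.0260)
subtract pairs → two planes through P
[-0.8853 0.4216 -0.1693]·P = -0.0279;  [-0.9696 -0.5676 0.0505]·P = 0.0024
det = 0.9113;  x = 0.0163+-0.0821z,  y = -0.0321+0.2292z
sphere 1 gives Az²+Bz+C=0 with A=1.0593, B=0.1379, C=-0.0635;  B²−4AC=0.2881;  roots -0.3185, 0.1883;  negative root z = -0.3185
x = 0.0424, y = -0.1051

(0.0424, -0.1051, -0.3185)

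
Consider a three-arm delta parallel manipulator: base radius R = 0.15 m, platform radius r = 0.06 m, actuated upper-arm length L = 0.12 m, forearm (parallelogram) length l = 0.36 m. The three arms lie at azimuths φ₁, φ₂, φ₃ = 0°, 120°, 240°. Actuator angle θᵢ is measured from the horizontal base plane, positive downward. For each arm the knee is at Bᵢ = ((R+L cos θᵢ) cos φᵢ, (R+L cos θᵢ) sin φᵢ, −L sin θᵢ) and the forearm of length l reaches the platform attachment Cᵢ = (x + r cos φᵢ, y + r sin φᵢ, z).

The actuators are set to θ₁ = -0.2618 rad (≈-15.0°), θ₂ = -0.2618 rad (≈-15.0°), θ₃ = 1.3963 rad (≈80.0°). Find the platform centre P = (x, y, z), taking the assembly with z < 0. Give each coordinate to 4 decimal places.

(0.1103, 0.1911, -0.2587)

φ1=0.0°: virtual centre (0.2059, 0.0000, 0.0311), radius l
arm 2 at φ=120.0°: ρ2 = 0.2059;  S2 = (-0.1030, 0.1783, 0.0311)
S3 = (0.1108·cos240.0°, 0.1108·sin240.0°, -0.1182) = (-0.0554, -0.0960, -0.1182)
eliminate P² terms by subtracting sphere 1 from 2 and 3
linear system: -0.6177x+0.3566y = 0.0000−0.0000z; -0.5227x+-0.1920y = -0.0171−-0.2985z
det = 0.3050;  x = 0.0200+-0.3490z,  y = 0.0347+-0.6045z
quadratic in z: (1.4873)z²+(0.0257)z+(-0.0929)=0, √Δ=0.7438 → z ∈ {-0.2587, 0.2414}; z = -0.2587 (taking z<0)
x = 0.1103, y = 0.1911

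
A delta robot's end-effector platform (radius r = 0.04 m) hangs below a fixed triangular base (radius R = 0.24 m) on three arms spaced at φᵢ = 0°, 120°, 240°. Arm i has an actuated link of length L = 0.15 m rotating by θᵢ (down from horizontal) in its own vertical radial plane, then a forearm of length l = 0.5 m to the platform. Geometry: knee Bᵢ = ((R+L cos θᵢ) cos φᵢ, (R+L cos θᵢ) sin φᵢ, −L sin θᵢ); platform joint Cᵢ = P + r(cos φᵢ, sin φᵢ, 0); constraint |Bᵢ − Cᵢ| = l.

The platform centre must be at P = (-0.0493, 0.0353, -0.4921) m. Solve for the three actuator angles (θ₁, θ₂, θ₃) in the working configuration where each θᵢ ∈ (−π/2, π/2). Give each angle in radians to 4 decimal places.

θ₁ = 0.9601, θ₂ = 0.5239, θ₃ = 0.7854

rotate P by −φ1: (-0.0493, 0.0353, -0.4921)
  e−x'=0.2493;  (l²−L²−(e−x')²−y'²−z²)/2L = -0.2602
  θ1 = atan2(B,A) + arccos(C/0.5516) = 0.9601
arm 2 (φ=120.0°): x'=0.0552, y'=0.0250
  A=0.1448, B=-0.4921, C=(l²−L²−A²−y'²−z²)/(2L)=-0.1208
  γ=atan2(-0.4921,0.1448)=-1.2847;  ψ=arccos(-0.2356)=1.8086;  θ2=γ+ψ≈0.5239
arm 3 (φ=240.0°): x'=-0.0059, y'=-0.0603
  A cos θ + B sin θ = C:  0.2059·cos θ + -0.4921·sin θ = -0.2024
  √(A²+B²)=0.5334;  θ3 = -1.1745+1.9599 ≈ 0.7854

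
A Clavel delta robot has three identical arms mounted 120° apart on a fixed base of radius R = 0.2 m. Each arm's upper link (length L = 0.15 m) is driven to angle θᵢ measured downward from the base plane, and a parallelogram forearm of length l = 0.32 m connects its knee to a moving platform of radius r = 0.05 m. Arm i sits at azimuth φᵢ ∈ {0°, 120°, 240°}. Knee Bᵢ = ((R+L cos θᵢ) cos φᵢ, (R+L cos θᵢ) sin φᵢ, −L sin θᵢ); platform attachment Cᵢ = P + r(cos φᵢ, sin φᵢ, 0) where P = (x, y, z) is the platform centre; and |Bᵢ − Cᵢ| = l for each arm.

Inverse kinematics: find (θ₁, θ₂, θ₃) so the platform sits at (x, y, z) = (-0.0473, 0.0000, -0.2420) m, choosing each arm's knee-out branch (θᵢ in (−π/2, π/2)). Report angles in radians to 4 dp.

θ₁ = 0.8729, θ₂ = 0.4361, θ₃ = 0.4361

rotate P by −φ1: (-0.0473, 0.0000, -0.2420)
  A=0.1973, B=-0.2420, C=(l²−L²−A²−y'²−z²)/(2L)=-0.0586
  √(A²+B²)=0.3122;  θ1 = -0.8868+1.7597 ≈ 0.8729
rotate P by −φ2: (0.0236, 0.0410, -0.2420)
  A cos θ + B sin θ = C:  0.1264·cos θ + -0.2420·sin θ = 0.0123
  γ=atan2(-0.2420,0.1264)=-1.0896;  ψ=arccos(0.0451)=1.5257;  θ2=γ+ψ≈0.4361
φ3=240.0° → target in arm frame (0.0237, -0.0410)
  A=0.1263, B=-0.2420, C=(l²−L²−A²−y'²−z²)/(2L)=0.0123
  √(A²+B²)=0.2730;  θ3 = -1.0896+1.5257 ≈ 0.4361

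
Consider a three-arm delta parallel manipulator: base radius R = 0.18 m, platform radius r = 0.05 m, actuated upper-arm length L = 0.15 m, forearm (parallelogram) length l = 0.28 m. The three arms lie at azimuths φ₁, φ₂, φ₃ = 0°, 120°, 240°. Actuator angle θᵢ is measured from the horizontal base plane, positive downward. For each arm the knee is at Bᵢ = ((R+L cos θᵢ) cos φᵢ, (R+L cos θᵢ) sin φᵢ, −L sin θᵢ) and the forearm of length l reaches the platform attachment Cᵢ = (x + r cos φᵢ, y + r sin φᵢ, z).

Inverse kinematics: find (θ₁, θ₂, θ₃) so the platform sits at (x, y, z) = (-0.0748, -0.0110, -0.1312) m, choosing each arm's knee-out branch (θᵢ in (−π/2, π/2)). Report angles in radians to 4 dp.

θ₁ = 1.0473, θ₂ = 0.1750, θ₃ = -0.0876

φ1=0.0° → target in arm frame (-0.0748, -0.0110)
  A=0.2048, B=-0.1312, C=(l²−L²−A²−y'²−z²)/(2L)=-0.0113
  θ1 = atan2(B,A) + arccos(C/0.2432) = 1.0473
arm 2 (φ=120.0°): x'=0.0279, y'=0.0703
  A=0.1021, B=-0.1312, C=(l²−L²−A²−y'²−z²)/(2L)=0.0777
  θ2 = atan2(B,A) + arccos(C/0.1663) = 0.1750
arm 3 (φ=240.0°): x'=0.0469, y'=-0.0593
  e−x'=0.0831;  (l²−L²−(e−x')²−y'²−z²)/2L = 0.0942
  √(A²+B²)=0.1553;  θ3 = -1.0063+0.9187 ≈ -0.0876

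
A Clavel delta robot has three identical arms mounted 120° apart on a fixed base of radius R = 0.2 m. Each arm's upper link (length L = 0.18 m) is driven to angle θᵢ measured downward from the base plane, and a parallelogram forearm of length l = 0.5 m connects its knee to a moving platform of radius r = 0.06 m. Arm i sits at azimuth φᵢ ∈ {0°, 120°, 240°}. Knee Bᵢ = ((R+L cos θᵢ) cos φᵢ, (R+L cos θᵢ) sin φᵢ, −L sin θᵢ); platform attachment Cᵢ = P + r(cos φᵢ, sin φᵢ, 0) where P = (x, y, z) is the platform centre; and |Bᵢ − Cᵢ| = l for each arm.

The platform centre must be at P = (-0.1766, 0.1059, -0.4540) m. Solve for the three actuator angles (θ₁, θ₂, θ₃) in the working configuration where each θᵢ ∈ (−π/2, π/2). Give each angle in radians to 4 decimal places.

rotate P by −φ1: (-0.1766, 0.1059, -0.4540)
  A cos θ + B sin θ = C:  0.3166·cos θ + -0.4540·sin θ = -0.2777
  θ1 = atan2(B,A) + arccos(C/0.5535) = 1.1345
φ2=120.0° → target in arm frame (0.1800, 0.1000)
  e−x'=-0.0400;  (l²−L²−(e−x')²−y'²−z²)/2L = -0.0003
  θ2 = atan2(B,A) + arccos(C/0.4558) = -0.0872
arm 3 (φ=240.0°): x'=-0.0034, y'=-0.2059
  A=0.1434, B=-0.4540, C=(l²−L²−A²−y'²−z²)/(2L)=-0.1430
  θ3 = atan2(B,A) + arccos(C/0.4761) = 0.6110

θ₁ = 1.1345, θ₂ = -0.0872, θ₃ = 0.6110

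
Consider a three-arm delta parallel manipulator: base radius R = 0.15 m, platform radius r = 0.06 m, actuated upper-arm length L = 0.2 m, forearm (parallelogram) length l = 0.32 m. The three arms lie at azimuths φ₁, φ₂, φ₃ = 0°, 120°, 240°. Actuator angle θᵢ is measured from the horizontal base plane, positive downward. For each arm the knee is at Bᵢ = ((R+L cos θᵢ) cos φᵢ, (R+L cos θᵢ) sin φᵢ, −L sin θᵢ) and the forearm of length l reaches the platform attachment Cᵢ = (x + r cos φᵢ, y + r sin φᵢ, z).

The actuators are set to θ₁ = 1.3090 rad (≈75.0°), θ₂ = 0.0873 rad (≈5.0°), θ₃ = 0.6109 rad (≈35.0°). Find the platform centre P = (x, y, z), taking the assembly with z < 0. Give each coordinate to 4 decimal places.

(-0.1633, 0.0568, -0.2715)

centre 1 = (0.1418·cos0.0°, 0.1418·sin0.0°, -0.1932) = (0.1418, 0.0000, -0.1932)
φ2=120.0°: virtual centre (-0.1446, 0.2505, -0.0174), radius l
centre 3 = (0.2538·cos240.0°, 0.2538·sin240.0°, -0.1147) = (-0.1269, -0.2198, -0.1147)
eliminate P² terms by subtracting sphere 1 from 2 and 3
plane₁₂: -0.5728x+0.5010y+0.3515z = 0.0265
det = 0.5210;  x = -0.0418+0.4475z,  y = 0.0052+-0.1900z
sphere 1 gives Az²+Bz+C=0 with A=1.2364, B=0.2201, C=-0.0314;  B²−4AC=0.2035;  roots -0.2715, 0.0934;  negative root z = -0.2715
x = -0.1633, y = 0.0568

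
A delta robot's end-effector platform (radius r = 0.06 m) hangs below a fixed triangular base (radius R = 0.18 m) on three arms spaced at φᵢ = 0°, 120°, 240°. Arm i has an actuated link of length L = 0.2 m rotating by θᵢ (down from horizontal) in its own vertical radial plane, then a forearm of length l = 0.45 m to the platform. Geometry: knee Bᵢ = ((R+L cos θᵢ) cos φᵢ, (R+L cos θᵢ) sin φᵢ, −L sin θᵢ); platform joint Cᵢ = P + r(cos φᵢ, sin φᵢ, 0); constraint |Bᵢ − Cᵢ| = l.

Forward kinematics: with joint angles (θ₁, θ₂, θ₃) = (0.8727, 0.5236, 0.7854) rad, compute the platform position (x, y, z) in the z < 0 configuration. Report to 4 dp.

arm 1 at φ=0.0°: (R−r)+L cos θ1 = 0.2486;  S1 = (0.2486, 0.0000, -0.1532)
arm 2 at φ=120.0°: (R−r)+L cos θ2 = 0.2932;  S2 = (-0.1466, 0.2539, -0.1000)
S3 = (0.2614·cos240.0°, 0.2614·sin240.0°, -0.1414) = (-0.1307, -0.2264, -0.1414)
|S₂|²−|S₁|² = 0.0107;  |S₃|²−|S₁|² = 0.0031
[-0.7903 0.5078 0.1064]·P = 0.0107;  [-0.7585 -0.4528 0.0236]·P = 0.0031
det = 0.7431;  x = -0.0086+0.0810z,  y = 0.0077+-0.0836z
into |P−S₁|² = l²: 1.0135z² + 0.2635z + -0.1128 = 0;  Δ = 0.5268;  z = -0.4881 or 0.2281 → z<0 root = -0.4881
x = -0.0482, y = 0.0484

(-0.0482, 0.0484, -0.4881)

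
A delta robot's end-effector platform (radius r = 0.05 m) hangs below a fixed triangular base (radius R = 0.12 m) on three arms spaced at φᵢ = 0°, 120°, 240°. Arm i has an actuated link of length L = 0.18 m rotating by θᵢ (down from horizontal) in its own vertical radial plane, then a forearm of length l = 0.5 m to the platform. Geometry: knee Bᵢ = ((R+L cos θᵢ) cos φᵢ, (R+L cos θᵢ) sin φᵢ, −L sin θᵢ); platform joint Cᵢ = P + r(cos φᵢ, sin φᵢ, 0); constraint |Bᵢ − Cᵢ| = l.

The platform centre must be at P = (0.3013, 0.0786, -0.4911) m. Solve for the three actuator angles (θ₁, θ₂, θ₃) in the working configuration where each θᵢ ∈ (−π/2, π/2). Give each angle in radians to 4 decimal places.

arm 1 (φ=0.0°): x'=0.3013, y'=0.0786
  A=-0.2313, B=-0.4911, C=(l²−L²−A²−y'²−z²)/(2L)=-0.2313
  γ=atan2(-0.4911,-0.2313)=-2.0110;  ψ=arccos(-0.4260)=2.0109;  θ1=γ+ψ≈-0.0001
φ2=120.0° → target in arm frame (-0.0826, -0.3002)
  e−x'=0.1526;  (l²−L²−(e−x')²−y'²−z²)/2L = -0.3806
  θ2 = atan2(B,A) + arccos(C/0.5143) = 1.1343
rotate P by −φ3: (-0.2187, 0.2216, -0.4911)
  A=0.2887, B=-0.4911, C=(l²−L²−A²−y'²−z²)/(2L)=-0.4335
  γ=atan2(-0.4911,0.2887)=-1.0393;  ψ=arccos(-0.7609)=2.4356;  θ3=γ+ψ≈1.3963

θ₁ = -0.0001, θ₂ = 1.1343, θ₃ = 1.3963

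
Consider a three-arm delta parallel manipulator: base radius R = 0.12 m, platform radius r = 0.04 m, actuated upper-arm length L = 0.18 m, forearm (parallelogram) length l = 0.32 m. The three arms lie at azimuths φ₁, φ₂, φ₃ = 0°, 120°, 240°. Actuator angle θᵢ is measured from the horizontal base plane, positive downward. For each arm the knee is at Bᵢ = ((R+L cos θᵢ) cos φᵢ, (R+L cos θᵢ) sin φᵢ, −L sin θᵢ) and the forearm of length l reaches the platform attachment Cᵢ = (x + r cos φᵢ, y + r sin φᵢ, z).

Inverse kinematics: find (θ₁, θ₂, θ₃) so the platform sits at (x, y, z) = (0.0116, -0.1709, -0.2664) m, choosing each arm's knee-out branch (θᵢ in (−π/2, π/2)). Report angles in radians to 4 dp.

θ₁ = 0.6110, θ₂ = 1.2216, θ₃ = -0.0872

rotate P by −φ1: (0.0116, -0.1709, -0.2664)
  e−x'=0.0684;  (l²−L²−(e−x')²−y'²−z²)/2L = -0.0968
  √(A²+B²)=0.2750;  θ1 = -1.3195+1.9305 ≈ 0.6110
φ2=120.0° → target in arm frame (-0.1538, 0.0754)
  e−x'=0.2338;  (l²−L²−(e−x')²−y'²−z²)/2L = -0.1703
  θ2 = atan2(B,A) + arccos(C/0.3544) = 1.2216
arm 3 (φ=240.0°): x'=0.1422, y'=0.0955
  A=-0.0622, B=-0.2664, C=(l²−L²−A²−y'²−z²)/(2L)=-0.0388
  √(A²+B²)=0.2736;  θ3 = -1.8002+1.7130 ≈ -0.0872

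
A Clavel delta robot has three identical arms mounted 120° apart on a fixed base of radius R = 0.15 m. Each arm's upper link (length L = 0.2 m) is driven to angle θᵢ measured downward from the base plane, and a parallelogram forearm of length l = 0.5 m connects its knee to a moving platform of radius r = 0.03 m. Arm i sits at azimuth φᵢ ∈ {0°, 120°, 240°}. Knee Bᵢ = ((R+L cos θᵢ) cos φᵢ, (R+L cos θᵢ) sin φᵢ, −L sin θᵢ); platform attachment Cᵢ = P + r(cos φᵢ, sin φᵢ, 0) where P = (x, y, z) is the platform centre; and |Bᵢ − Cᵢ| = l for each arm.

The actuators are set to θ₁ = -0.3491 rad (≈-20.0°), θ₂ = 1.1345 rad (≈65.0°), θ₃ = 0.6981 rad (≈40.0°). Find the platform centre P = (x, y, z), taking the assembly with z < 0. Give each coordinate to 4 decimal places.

φ1=0.0°: virtual centre (0.3079, 0.0000, 0.0684), radius l
φ2=120.0°: virtual centre (-0.1023, 0.1771, -0.1813), radius l
arm 3 at φ=240.0°: e+L cos θ3 = 0.2732;  S3 = (-0.1366, -0.2366, -0.1286)
subtract pairs → two planes through P
linear system: -0.8204x+0.3542y = -0.0248−-0.4994z; -0.8891x+-0.4732y = -0.0083−-0.3939z
det = 0.7032;  x = 0.0209+-0.5345z,  y = -0.0217+0.1718z
into |P−S₁|² = l²: 1.3152z² + 0.1626z + -0.1625 = 0;  Δ = 0.8811;  z = -0.4187 or 0.2950 → z<0 root = -0.4187
x = 0.2447, y = -0.0936

(0.2447, -0.0936, -0.4187)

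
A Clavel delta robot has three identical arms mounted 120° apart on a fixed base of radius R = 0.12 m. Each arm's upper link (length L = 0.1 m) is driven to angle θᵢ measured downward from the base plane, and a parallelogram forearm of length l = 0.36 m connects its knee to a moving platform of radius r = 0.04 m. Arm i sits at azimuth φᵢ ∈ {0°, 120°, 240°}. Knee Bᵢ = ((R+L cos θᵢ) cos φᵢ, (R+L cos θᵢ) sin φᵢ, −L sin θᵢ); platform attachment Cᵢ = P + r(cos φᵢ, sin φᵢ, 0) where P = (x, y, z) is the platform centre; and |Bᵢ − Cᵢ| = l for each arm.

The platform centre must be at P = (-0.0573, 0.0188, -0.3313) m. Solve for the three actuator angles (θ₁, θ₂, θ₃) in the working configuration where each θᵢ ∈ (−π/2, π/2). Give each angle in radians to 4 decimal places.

θ₁ = 0.5238, θ₂ = 0.0003, θ₃ = 0.1750

arm 1 (φ=0.0°): x'=-0.0573, y'=0.0188
  A=0.1373, B=-0.3313, C=(l²−L²−A²−y'²−z²)/(2L)=-0.0468
  √(A²+B²)=0.3586;  θ1 = -1.1779+1.7017 ≈ 0.5238
arm 2 (φ=120.0°): x'=0.0449, y'=0.0402
  A cos θ + B sin θ = C:  0.0351·cos θ + -0.3313·sin θ = 0.0350
  √(A²+B²)=0.3332;  θ2 = -1.4653+1.4657 ≈ 0.0003
φ3=240.0° → target in arm frame (0.0124, -0.0590)
  A cos θ + B sin θ = C:  0.0676·cos θ + -0.3313·sin θ = 0.0089
  γ=atan2(-0.3313,0.0676)=-1.3694;  ψ=arccos(0.0264)=1.5444;  θ3=γ+ψ≈0.1750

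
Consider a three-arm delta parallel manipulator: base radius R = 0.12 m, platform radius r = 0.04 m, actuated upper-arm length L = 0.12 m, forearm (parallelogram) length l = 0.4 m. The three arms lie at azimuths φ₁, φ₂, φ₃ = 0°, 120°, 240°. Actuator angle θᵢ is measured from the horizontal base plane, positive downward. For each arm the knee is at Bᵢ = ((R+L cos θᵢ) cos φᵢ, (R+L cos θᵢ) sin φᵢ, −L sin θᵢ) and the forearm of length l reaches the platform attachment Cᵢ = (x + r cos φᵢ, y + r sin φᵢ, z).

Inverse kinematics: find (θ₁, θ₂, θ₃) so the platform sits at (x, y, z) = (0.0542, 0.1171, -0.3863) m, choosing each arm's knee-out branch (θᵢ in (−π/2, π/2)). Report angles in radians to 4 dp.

arm 1 (φ=0.0°): x'=0.0542, y'=0.1171
  A=0.0258, B=-0.3863, C=(l²−L²−A²−y'²−z²)/(2L)=-0.0750
  √(A²+B²)=0.3872;  θ1 = -1.5041+1.7658 ≈ 0.2617
φ2=120.0° → target in arm frame (0.0743, -0.1055)
  e−x'=0.0057;  (l²−L²−(e−x')²−y'²−z²)/2L = -0.0616
  √(A²+B²)=0.3863;  θ2 = -1.5561+1.7310 ≈ 0.1749
rotate P by −φ3: (-0.1285, -0.0116, -0.3863)
  e−x'=0.2085;  (l²−L²−(e−x')²−y'²−z²)/2L = -0.1968
  θ3 = atan2(B,A) + arccos(C/0.4390) = 0.9599

θ₁ = 0.2617, θ₂ = 0.1749, θ₃ = 0.9599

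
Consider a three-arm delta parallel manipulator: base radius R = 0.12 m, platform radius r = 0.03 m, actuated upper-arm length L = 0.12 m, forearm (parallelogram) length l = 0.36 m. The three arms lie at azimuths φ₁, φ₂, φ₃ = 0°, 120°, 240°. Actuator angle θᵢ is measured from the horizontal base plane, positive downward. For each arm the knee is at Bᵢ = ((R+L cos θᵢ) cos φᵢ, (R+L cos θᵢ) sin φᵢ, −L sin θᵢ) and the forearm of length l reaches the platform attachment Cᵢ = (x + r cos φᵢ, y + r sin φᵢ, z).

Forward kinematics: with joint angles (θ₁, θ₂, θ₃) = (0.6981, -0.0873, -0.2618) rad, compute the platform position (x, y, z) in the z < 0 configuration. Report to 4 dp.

φ1=0.0°: virtual centre (0.1819, 0.0000, -0.0771), radius l
φ2=120.0°: virtual centre (-0.1048, 0.1815, 0.0105), radius l
arm 3 at φ=240.0°: e+L cos θ3 = 0.2059;  S3 = (-0.1030, -0.1783, 0.0311)
subtract pairs → two planes through P
linear system: -0.5734x+0.3629y = 0.0050−0.1752z; -0.5698x+-0.3566y = 0.0043−0.2164z
det = 0.4113;  x = -0.0081+0.3429z,  y = 0.0009+0.0590z
into |P−S₁|² = l²: 1.1210z² + 0.0240z + -0.0875 = 0;  Δ = 0.3931;  z = -0.2904 or 0.2689 → z<0 root = -0.2904
x = -0.1077, y = -0.0163

(-0.1077, -0.0163, -0.2904)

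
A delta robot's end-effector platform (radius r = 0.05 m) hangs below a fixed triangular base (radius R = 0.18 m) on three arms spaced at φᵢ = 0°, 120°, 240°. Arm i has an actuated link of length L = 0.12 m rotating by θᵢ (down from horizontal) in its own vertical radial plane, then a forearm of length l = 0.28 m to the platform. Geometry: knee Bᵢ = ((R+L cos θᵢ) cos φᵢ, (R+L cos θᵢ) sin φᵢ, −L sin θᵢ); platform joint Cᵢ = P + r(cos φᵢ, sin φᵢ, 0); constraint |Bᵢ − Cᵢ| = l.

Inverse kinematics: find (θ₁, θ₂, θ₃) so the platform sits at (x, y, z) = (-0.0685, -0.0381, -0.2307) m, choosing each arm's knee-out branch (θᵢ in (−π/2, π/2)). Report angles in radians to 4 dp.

arm 1 (φ=0.0°): x'=-0.0685, y'=-0.0381
  A=0.1985, B=-0.2307, C=(l²−L²−A²−y'²−z²)/(2L)=-0.1253
  √(A²+B²)=0.3043;  θ1 = -0.8603+1.9952 ≈ 1.1349
φ2=120.0° → target in arm frame (0.0013, 0.0784)
  A=0.1287, B=-0.2307, C=(l²−L²−A²−y'²−z²)/(2L)=-0.0498
  √(A²+B²)=0.2642;  θ2 = -1.0618+1.7602 ≈ 0.6985
φ3=240.0° → target in arm frame (0.0672, -0.0403)
  e−x'=0.0628;  (l²−L²−(e−x')²−y'²−z²)/2L = 0.0217
  γ=atan2(-0.2307,0.0628)=-1.3052;  ψ=arccos(0.0909)=1.4797;  θ3=γ+ψ≈0.1745

θ₁ = 1.1349, θ₂ = 0.6985, θ₃ = 0.1745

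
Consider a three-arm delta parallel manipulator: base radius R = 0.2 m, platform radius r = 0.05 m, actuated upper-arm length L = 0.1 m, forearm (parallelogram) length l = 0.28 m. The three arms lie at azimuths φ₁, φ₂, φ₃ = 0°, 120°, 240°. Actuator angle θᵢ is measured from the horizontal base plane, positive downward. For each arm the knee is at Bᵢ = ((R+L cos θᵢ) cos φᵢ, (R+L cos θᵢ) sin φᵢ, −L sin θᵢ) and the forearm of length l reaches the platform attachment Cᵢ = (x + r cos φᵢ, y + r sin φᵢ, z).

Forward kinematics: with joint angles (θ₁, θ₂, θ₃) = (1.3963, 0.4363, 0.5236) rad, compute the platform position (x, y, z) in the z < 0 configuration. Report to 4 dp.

(-0.0794, 0.0054, -0.2307)

φ1=0.0°: virtual centre (0.1674, 0.0000, -0.0985), radius l
S2 = (0.2406·cos120.0°, 0.2406·sin120.0°, -0.0423) = (-0.1203, 0.2084, -0.0423)
φ3=240.0°: virtual centre (-0.1183, -0.2049, -0.0500), radius l
eliminate P² terms by subtracting sphere 1 from 2 and 3
[-0.5754 0.4168 0.1124]·P = 0.0220;  [-0.5713 -0.4098 0.0970]·P = 0.0208
det = 0.4739;  x = -0.0373+0.1825z,  y = 0.0013+-0.0178z
sphere 1 gives Az²+Bz+C=0 with A=1.0336, B=0.1222, C=-0.0268;  B²−4AC=0.1258;  roots -0.2307, 0.1125;  negative root z = -0.2307
x = -0.0794, y = 0.0054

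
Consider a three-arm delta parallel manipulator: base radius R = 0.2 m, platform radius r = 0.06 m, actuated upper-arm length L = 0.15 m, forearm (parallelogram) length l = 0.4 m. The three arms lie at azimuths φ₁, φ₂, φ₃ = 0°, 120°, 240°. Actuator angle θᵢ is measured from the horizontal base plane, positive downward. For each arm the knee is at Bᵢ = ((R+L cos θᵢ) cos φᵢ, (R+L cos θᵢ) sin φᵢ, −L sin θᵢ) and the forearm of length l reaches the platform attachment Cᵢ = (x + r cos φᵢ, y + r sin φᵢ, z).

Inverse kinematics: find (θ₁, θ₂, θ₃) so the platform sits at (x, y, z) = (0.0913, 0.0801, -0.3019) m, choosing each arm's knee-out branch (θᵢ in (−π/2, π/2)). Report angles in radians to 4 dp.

φ1=0.0° → target in arm frame (0.0913, 0.0801)
  e−x'=0.0487;  (l²−L²−(e−x')²−y'²−z²)/2L = 0.1252
  √(A²+B²)=0.3058;  θ1 = -1.4109+1.1489 ≈ -0.2620
arm 2 (φ=120.0°): x'=0.0237, y'=-0.1191
  A=0.1163, B=-0.3019, C=(l²−L²−A²−y'²−z²)/(2L)=0.0622
  γ=atan2(-0.3019,0.1163)=-1.2031;  ψ=arccos(0.1921)=1.3775;  θ2=γ+ψ≈0.1743
arm 3 (φ=240.0°): x'=-0.1150, y'=0.0390
  e−x'=0.2550;  (l²−L²−(e−x')²−y'²−z²)/2L = -0.0673
  γ=atan2(-0.3019,0.2550)=-0.8694;  ψ=arccos(-0.1704)=1.7420;  θ3=γ+ψ≈0.8726

θ₁ = -0.2620, θ₂ = 0.1743, θ₃ = 0.8726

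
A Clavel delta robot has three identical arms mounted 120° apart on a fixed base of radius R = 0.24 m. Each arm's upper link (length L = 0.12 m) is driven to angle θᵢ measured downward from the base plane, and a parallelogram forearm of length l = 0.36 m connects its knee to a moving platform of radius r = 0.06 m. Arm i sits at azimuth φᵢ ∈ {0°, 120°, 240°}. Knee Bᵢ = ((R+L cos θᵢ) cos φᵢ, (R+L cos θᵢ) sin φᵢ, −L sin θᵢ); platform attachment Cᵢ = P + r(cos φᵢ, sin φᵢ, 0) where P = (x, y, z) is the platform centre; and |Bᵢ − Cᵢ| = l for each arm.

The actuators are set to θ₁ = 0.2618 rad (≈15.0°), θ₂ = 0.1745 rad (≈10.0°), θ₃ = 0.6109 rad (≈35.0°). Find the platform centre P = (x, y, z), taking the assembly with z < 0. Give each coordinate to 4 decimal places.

(0.0116, 0.0314, -0.2496)

arm 1 at φ=0.0°: e+L cos θ1 = 0.2959;  S1 = (0.2959, 0.0000, -0.0311)
S2 = (0.2982·cos120.0°, 0.2982·sin120.0°, -0.0208) = (-0.1491, 0.2582, -0.0208)
arm 3 at φ=240.0°: e+L cos θ3 = 0.2783;  S3 = (-0.1391, -0.2410, -0.0688)
eliminate P² terms by subtracting sphere 1 from 2 and 3
plane₁₂: -0.8900x+0.5165y+0.0204z = 0.0008
Cramer: x(z) = 0.0033-0.0332z;  y(z) = 0.0072-0.0968z
into |P−S₁|² = l²: 1.0105z² + 0.0801z + -0.0430 = 0;  Δ = 0.1800;  z = -0.2496 or 0.1703 → z<0 root = -0.2496
x = 0.0116, y = 0.0314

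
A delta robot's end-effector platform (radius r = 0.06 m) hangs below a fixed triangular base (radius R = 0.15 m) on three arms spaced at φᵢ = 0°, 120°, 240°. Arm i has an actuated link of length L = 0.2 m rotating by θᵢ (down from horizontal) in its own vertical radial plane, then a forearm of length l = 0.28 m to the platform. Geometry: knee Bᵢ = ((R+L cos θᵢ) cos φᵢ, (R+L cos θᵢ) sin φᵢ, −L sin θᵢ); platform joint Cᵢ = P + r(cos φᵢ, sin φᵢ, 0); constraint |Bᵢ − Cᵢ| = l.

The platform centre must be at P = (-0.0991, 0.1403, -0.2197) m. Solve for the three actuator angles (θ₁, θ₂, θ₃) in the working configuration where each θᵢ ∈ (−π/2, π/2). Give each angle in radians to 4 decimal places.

φ1=0.0° → target in arm frame (-0.0991, 0.1403)
  e−x'=0.1891;  (l²−L²−(e−x')²−y'²−z²)/2L = -0.1633
  √(A²+B²)=0.2899;  θ1 = -0.8601+2.1691 ≈ 1.3090
rotate P by −φ2: (0.1711, 0.0157, -0.2197)
  e−x'=-0.0811;  (l²−L²−(e−x')²−y'²−z²)/2L = -0.0417
  √(A²+B²)=0.2342;  θ2 = -1.9242+1.7499 ≈ -0.1744
arm 3 (φ=240.0°): x'=-0.0720, y'=-0.1560
  A cos θ + B sin θ = C:  0.1620·cos θ + -0.2197·sin θ = -0.1511
  √(A²+B²)=0.2729;  θ3 = -0.9356+2.1573 ≈ 1.2217

θ₁ = 1.3090, θ₂ = -0.1744, θ₃ = 1.2217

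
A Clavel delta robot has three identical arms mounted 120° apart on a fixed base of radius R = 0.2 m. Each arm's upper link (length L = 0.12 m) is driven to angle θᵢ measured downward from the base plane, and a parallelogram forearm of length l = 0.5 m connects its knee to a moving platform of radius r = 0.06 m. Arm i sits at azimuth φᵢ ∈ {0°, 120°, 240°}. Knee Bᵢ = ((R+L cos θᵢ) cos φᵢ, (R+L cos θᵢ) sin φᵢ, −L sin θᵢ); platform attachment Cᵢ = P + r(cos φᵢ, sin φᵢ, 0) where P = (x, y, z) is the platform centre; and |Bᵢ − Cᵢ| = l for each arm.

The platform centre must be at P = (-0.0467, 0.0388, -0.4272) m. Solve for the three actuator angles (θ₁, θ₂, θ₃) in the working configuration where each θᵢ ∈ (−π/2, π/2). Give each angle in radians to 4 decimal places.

φ1=0.0° → target in arm frame (-0.0467, 0.0388)
  e−x'=0.1867;  (l²−L²−(e−x')²−y'²−z²)/2L = 0.0697
  √(A²+B²)=0.4662;  θ1 = -1.1588+1.4206 ≈ 0.2619
rotate P by −φ2: (0.0570, 0.0210, -0.4272)
  A=0.0830, B=-0.4272, C=(l²−L²−A²−y'²−z²)/(2L)=0.1907
  θ2 = atan2(B,A) + arccos(C/0.4352) = -0.2615
arm 3 (φ=240.0°): x'=-0.0103, y'=-0.0598
  A cos θ + B sin θ = C:  0.1503·cos θ + -0.4272·sin θ = 0.1123
  θ3 = atan2(B,A) + arccos(C/0.4529) = 0.0877

θ₁ = 0.2619, θ₂ = -0.2615, θ₃ = 0.0877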